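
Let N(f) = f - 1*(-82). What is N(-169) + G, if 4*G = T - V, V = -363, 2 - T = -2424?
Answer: 2441/4 ≈ 610.25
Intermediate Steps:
T = 2426 (T = 2 - 1*(-2424) = 2 + 2424 = 2426)
N(f) = 82 + f (N(f) = f + 82 = 82 + f)
G = 2789/4 (G = (2426 - 1*(-363))/4 = (2426 + 363)/4 = (¼)*2789 = 2789/4 ≈ 697.25)
N(-169) + G = (82 - 169) + 2789/4 = -87 + 2789/4 = 2441/4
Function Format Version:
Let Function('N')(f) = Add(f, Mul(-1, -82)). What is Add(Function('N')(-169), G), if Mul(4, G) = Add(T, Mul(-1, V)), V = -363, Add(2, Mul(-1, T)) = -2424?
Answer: Rational(2441, 4) ≈ 610.25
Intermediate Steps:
T = 2426 (T = Add(2, Mul(-1, -2424)) = Add(2, 2424) = 2426)
Function('N')(f) = Add(82, f) (Function('N')(f) = Add(f, 82) = Add(82, f))
G = Rational(2789, 4) (G = Mul(Rational(1, 4), Add(2426, Mul(-1, -363))) = Mul(Rational(1, 4), Add(2426, 363)) = Mul(Rational(1, 4), 2789) = Rational(2789, 4) ≈ 697.25)
Add(Function('N')(-169), G) = Add(Add(82, -169), Rational(2789, 4)) = Add(-87, Rational(2789, 4)) = Rational(2441, 4)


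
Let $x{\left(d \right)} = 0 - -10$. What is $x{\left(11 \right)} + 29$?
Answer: $39$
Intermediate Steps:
$x{\left(d \right)} = 10$ ($x{\left(d \right)} = 0 + 10 = 10$)
$x{\left(11 \right)} + 29 = 10 + 29 = 39$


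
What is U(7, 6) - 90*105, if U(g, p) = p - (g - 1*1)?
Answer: -9450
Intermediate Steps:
U(g, p) = 1 + p - g (U(g, p) = p - (g - 1) = p - (-1 + g) = p + (1 - g) = 1 + p - g)
U(7, 6) - 90*105 = (1 + 6 - 1*7) - 90*105 = (1 + 6 - 7) - 9450 = 0 - 9450 = -9450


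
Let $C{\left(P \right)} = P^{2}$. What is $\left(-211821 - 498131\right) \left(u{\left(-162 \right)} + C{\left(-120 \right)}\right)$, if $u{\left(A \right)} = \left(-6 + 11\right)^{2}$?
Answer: $-10241057600$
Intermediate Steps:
$u{\left(A \right)} = 25$ ($u{\left(A \right)} = 5^{2} = 25$)
$\left(-211821 - 498131\right) \left(u{\left(-162 \right)} + C{\left(-120 \right)}\right) = \left(-211821 - 498131\right) \left(25 + \left(-120\right)^{2}\right) = - 709952 \left(25 + 14400\right) = \left(-709952\right) 14425 = -10241057600$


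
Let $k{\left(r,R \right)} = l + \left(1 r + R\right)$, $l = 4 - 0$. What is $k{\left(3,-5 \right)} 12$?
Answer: $24$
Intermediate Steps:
$l = 4$ ($l = 4 + 0 = 4$)
$k{\left(r,R \right)} = 4 + R + r$ ($k{\left(r,R \right)} = 4 + \left(1 r + R\right) = 4 + \left(r + R\right) = 4 + \left(R + r\right) = 4 + R + r$)
$k{\left(3,-5 \right)} 12 = \left(4 - 5 + 3\right) 12 = 2 \cdot 12 = 24$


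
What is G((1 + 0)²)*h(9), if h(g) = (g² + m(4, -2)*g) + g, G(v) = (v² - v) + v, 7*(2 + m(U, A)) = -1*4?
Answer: 468/7 ≈ 66.857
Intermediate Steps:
m(U, A) = -18/7 (m(U, A) = -2 + (-1*4)/7 = -2 + (⅐)*(-4) = -2 - 4/7 = -18/7)
G(v) = v²
h(g) = g² - 11*g/7 (h(g) = (g² - 18*g/7) + g = g² - 11*g/7)
G((1 + 0)²)*h(9) = ((1 + 0)²)²*((⅐)*9*(-11 + 7*9)) = (1²)²*((⅐)*9*(-11 + 63)) = 1²*((⅐)*9*52) = 1*(468/7) = 468/7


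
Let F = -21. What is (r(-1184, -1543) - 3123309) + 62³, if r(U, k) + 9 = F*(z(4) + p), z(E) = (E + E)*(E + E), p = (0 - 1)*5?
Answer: -2886229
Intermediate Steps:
p = -5 (p = -1*5 = -5)
z(E) = 4*E² (z(E) = (2*E)*(2*E) = 4*E²)
r(U, k) = -1248 (r(U, k) = -9 - 21*(4*4² - 5) = -9 - 21*(4*16 - 5) = -9 - 21*(64 - 5) = -9 - 21*59 = -9 - 1239 = -1248)
(r(-1184, -1543) - 3123309) + 62³ = (-1248 - 3123309) + 62³ = -3124557 + 238328 = -2886229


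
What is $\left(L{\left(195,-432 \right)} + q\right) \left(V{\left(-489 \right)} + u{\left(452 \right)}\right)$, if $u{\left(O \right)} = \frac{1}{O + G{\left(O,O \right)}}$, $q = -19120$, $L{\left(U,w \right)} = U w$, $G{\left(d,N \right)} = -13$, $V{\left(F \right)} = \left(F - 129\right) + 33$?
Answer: $\frac{26544295040}{439} \approx 6.0465 \cdot 10^{7}$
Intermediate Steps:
$V{\left(F \right)} = -96 + F$ ($V{\left(F \right)} = \left(-129 + F\right) + 33 = -96 + F$)
$u{\left(O \right)} = \frac{1}{-13 + O}$ ($u{\left(O \right)} = \frac{1}{O - 13} = \frac{1}{-13 + O}$)
$\left(L{\left(195,-432 \right)} + q\right) \left(V{\left(-489 \right)} + u{\left(452 \right)}\right) = \left(195 \left(-432\right) - 19120\right) \left(\left(-96 - 489\right) + \frac{1}{-13 + 452}\right) = \left(-84240 - 19120\right) \left(-585 + \frac{1}{439}\right) = - 103360 \left(-585 + \frac{1}{439}\right) = \left(-103360\right) \left(- \frac{256814}{439}\right) = \frac{26544295040}{439}$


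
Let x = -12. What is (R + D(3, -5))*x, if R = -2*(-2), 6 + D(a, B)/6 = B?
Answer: 744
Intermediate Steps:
D(a, B) = -36 + 6*B
R = 4
(R + D(3, -5))*x = (4 + (-36 + 6*(-5)))*(-12) = (4 + (-36 - 30))*(-12) = (4 - 66)*(-12) = -62*(-12) = 744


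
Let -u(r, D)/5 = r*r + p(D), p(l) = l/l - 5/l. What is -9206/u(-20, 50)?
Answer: 18412/4009 ≈ 4.5927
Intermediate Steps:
p(l) = 1 - 5/l
u(r, D) = -5*r² - 5*(-5 + D)/D (u(r, D) = -5*(r*r + (-5 + D)/D) = -5*(r² + (-5 + D)/D) = -5*r² - 5*(-5 + D)/D)
-9206/u(-20, 50) = -9206/(-5 - 5*(-20)² + 25/50) = -9206/(-5 - 5*400 + 25*(1/50)) = -9206/(-5 - 2000 + ½) = -9206/(-4009/2) = -9206*(-2/4009) = 18412/4009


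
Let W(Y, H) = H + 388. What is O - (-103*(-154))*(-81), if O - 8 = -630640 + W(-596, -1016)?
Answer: 653562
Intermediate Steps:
W(Y, H) = 388 + H
O = -631260 (O = 8 + (-630640 + (388 - 1016)) = 8 + (-630640 - 628) = 8 - 631268 = -631260)
O - (-103*(-154))*(-81) = -631260 - (-103*(-154))*(-81) = -631260 - 15862*(-81) = -631260 - 1*(-1284822) = -631260 + 1284822 = 653562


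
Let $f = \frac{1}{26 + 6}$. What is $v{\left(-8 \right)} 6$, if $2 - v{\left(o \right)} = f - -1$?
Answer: $\frac{93}{16} \approx 5.8125$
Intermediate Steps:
$f = \frac{1}{32} \approx 0.03125$
$v{\left(o \right)} = \frac{31}{32}$ ($v{\left(o \right)} = 2 - \left(\frac{1}{32} - -1\right) = 2 - \left(\frac{1}{32} + 1\right) = 2 - \frac{33}{32} = \frac{31}{32}$)
$v{\left(-8 \right)} 6 = \frac{31}{32} \cdot 6 = \frac{93}{16}$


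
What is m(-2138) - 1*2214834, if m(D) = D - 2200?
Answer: -2219172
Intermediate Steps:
m(D) = -2200 + D
m(-2138) - 1*2214834 = (-2200 - 2138) - 1*2214834 = -4338 - 2214834 = -2219172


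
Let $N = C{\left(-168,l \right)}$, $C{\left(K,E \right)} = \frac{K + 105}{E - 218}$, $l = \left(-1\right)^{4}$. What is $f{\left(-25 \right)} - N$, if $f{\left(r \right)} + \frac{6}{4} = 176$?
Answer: $\frac{10801}{62} \approx 174.21$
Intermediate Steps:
$f{\left(r \right)} = \frac{349}{2}$ ($f{\left(r \right)} = - \frac{3}{2} + 176 = \frac{349}{2}$)
$l = 1$
$C{\left(K,E \right)} = \frac{105 + K}{-218 + E}$
$N = \frac{9}{31}$ ($N = \frac{105 - 168}{-218 + 1} = \frac{1}{-217} \left(-63\right) = \left(- \frac{1}{217}\right) \left(-63\right) = \frac{9}{31} \approx 0.29032$)
$f{\left(-25 \right)} - N = \frac{349}{2} - \frac{9}{31} = \frac{10801}{62}$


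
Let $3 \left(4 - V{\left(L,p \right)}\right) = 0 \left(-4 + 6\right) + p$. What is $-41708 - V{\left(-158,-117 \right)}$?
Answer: $-41751$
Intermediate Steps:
$V{\left(L,p \right)} = 4 - \frac{p}{3}$ ($V{\left(L,p \right)} = 4 - \frac{0 \left(-4 + 6\right) + p}{3} = 4 - \frac{0 \cdot 2 + p}{3} = 4 - \frac{0 + p}{3} = 4 - \frac{p}{3}$)
$-41708 - V{\left(-158,-117 \right)} = -41708 - \left(4 - -39\right) = -41708 - \left(4 + 39\right) = -41708 - 43 = -41751$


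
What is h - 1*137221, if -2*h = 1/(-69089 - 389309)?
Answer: -125803663915/916796 ≈ -1.3722e+5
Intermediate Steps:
h = 1/916796 (h = -1/(2*(-69089 - 389309)) = -½/(-458398) = -½*(-1/458398) = 1/916796 ≈ 1.0908e-6)
h - 1*137221 = 1/916796 - 1*137221 = 1/916796 - 137221 = -125803663915/916796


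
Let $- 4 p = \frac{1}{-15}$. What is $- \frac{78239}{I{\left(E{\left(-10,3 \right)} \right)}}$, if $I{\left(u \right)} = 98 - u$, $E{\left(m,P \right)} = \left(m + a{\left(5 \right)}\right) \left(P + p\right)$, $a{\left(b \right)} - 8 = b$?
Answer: $- \frac{1564780}{1779} \approx -879.58$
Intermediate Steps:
$a{\left(b \right)} = 8 + b$
$p = \frac{1}{60}$ ($p = - \frac{1}{4 \left(-15\right)} = \left(- \frac{1}{4}\right) \left(- \frac{1}{15}\right) = \frac{1}{60} \approx 0.016667$)
$E{\left(m,P \right)} = \left(13 + m\right) \left(\frac{1}{60} + P\right)$ ($E{\left(m,P \right)} = \left(m + \left(8 + 5\right)\right) \left(P + \frac{1}{60}\right) = \left(m + 13\right) \left(\frac{1}{60} + P\right) = \left(13 + m\right) \left(\frac{1}{60} + P\right)$)
$- \frac{78239}{I{\left(E{\left(-10,3 \right)} \right)}} = - \frac{78239}{98 - \left(\frac{13}{60} + 13 \cdot 3 + \frac{1}{60} \left(-10\right) + 3 \left(-10\right)\right)} = - \frac{78239}{98 - \left(\frac{13}{60} + 39 - \frac{1}{6} - 30\right)} = - \frac{78239}{98 - \frac{181}{20}} = - \frac{78239}{\frac{1779}{20}} = \left(-78239\right) \frac{20}{1779} = - \frac{1564780}{1779}$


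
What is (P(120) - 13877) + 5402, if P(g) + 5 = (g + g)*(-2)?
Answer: -8960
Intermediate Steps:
P(g) = -5 - 4*g (P(g) = -5 + (g + g)*(-2) = -5 + (2*g)*(-2) = -5 - 4*g)
(P(120) - 13877) + 5402 = ((-5 - 4*120) - 13877) + 5402 = ((-5 - 480) - 13877) + 5402 = (-485 - 13877) + 5402 = -14362 + 5402 = -8960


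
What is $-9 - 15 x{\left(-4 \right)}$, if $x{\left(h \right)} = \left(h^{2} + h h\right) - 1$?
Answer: $-474$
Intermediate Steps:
$x{\left(h \right)} = -1 + 2 h^{2}$ ($x{\left(h \right)} = \left(h^{2} + h^{2}\right) - 1 = 2 h^{2} - 1 = -1 + 2 h^{2}$)
$-9 - 15 x{\left(-4 \right)} = -9 - 15 \left(-1 + 2 \left(-4\right)^{2}\right) = -9 - 15 \left(-1 + 2 \cdot 16\right) = -9 - 15 \left(-1 + 32\right) = -9 - 465 = -474$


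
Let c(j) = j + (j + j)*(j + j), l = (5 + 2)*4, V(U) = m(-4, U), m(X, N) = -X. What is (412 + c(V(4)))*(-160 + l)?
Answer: -63360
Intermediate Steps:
V(U) = 4 (V(U) = -1*(-4) = 4)
l = 28 (l = 7*4 = 28)
c(j) = j + 4*j² (c(j) = j + (2*j)*(2*j) = j + 4*j²)
(412 + c(V(4)))*(-160 + l) = (412 + 4*(1 + 4*4))*(-160 + 28) = (412 + 4*(1 + 16))*(-132) = (412 + 4*17)*(-132) = (412 + 68)*(-132) = 480*(-132) = -63360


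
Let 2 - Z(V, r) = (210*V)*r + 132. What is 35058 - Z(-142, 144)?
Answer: -4258892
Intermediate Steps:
Z(V, r) = -130 - 210*V*r (Z(V, r) = 2 - ((210*V)*r + 132) = 2 - (210*V*r + 132) = 2 - (132 + 210*V*r) = 2 + (-132 - 210*V*r) = -130 - 210*V*r)
35058 - Z(-142, 144) = 35058 - (-130 - 210*(-142)*144) = 35058 - (-130 + 4294080) = 35058 - 1*4293950 = 35058 - 4293950 = -4258892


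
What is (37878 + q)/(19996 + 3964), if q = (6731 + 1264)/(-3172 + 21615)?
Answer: 698591949/441894280 ≈ 1.5809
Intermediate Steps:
q = 7995/18443 ≈ 0.43350
(37878 + q)/(19996 + 3964) = (37878 + 7995/18443)/(19996 + 3964) = (698591949/18443)/23960 = (698591949/18443)*(1/23960) = 698591949/441894280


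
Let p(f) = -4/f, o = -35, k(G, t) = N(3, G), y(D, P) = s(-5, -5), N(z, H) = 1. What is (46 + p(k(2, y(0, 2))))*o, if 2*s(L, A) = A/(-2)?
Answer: -1470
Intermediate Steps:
s(L, A) = -A/4 (s(L, A) = (A/(-2))/2 = (A*(-1/2))/2 = (-A/2)/2 = -A/4)
y(D, P) = 5/4 (y(D, P) = -1/4*(-5) = 5/4)
k(G, t) = 1
(46 + p(k(2, y(0, 2))))*o = (46 - 4/1)*(-35) = (46 - 4*1)*(-35) = (46 - 4)*(-35) = 42*(-35) = -1470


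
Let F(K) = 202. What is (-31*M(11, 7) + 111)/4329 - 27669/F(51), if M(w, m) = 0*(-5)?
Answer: -1078889/7878 ≈ -136.95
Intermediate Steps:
M(w, m) = 0
(-31*M(11, 7) + 111)/4329 - 27669/F(51) = (-31*0 + 111)/4329 - 27669/202 = (0 + 111)*(1/4329) - 27669*1/202 = 111*(1/4329) - 27669/202 = 1/39 - 27669/202 = -1078889/7878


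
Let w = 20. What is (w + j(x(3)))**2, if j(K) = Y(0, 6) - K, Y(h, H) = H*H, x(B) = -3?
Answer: 3481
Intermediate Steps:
Y(h, H) = H**2
j(K) = 36 - K (j(K) = 6**2 - K = 36 - K)
(w + j(x(3)))**2 = (20 + (36 - 1*(-3)))**2 = (20 + (36 + 3))**2 = (20 + 39)**2 = 59**2 = 3481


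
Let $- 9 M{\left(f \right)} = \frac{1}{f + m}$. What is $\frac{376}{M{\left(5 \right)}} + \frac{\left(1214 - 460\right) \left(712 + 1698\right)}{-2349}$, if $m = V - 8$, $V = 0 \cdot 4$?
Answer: $\frac{759652}{81} \approx 9378.4$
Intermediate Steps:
$V = 0$
$m = -8$ ($m = 0 - 8 = -8$)
$M{\left(f \right)} = - \frac{1}{9 \left(-8 + f\right)}$ ($M{\left(f \right)} = - \frac{1}{9 \left(f - 8\right)} = - \frac{1}{9 \left(-8 + f\right)}$)
$\frac{376}{M{\left(5 \right)}} + \frac{\left(1214 - 460\right) \left(712 + 1698\right)}{-2349} = \frac{376}{\left(-1\right) \frac{1}{-72 + 9 \cdot 5}} + \frac{\left(1214 - 460\right) \left(712 + 1698\right)}{-2349} = \frac{376}{\left(-1\right) \frac{1}{-72 + 45}} + 754 \cdot 2410 \left(- \frac{1}{2349}\right) = \frac{376}{\left(-1\right) \frac{1}{-27}} + 1817140 \left(- \frac{1}{2349}\right) = \frac{376}{\left(-1\right) \left(- \frac{1}{27}\right)} - \frac{62660}{81} = 376 \frac{1}{\frac{1}{27}} - \frac{62660}{81} = 376 \cdot 27 - \frac{62660}{81} = 10152 - \frac{62660}{81} = \frac{759652}{81}$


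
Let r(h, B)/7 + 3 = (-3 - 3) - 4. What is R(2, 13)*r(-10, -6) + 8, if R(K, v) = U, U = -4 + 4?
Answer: 8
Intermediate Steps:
U = 0
R(K, v) = 0
r(h, B) = -91 (r(h, B) = -21 + 7*((-3 - 3) - 4) = -21 + 7*(-6 - 4) = -21 + 7*(-10) = -21 - 70 = -91)
R(2, 13)*r(-10, -6) + 8 = 0*(-91) + 8 = 0 + 8 = 8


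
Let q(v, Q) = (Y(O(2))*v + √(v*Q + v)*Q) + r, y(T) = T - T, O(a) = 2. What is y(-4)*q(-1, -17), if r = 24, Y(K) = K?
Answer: 0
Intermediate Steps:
y(T) = 0
q(v, Q) = 24 + 2*v + Q*√(v + Q*v) (q(v, Q) = (2*v + √(v*Q + v)*Q) + 24 = (2*v + √(Q*v + v)*Q) + 24 = (2*v + √(v + Q*v)*Q) + 24 = (2*v + Q*√(v + Q*v)) + 24 = 24 + 2*v + Q*√(v + Q*v))
y(-4)*q(-1, -17) = 0*(24 + 2*(-1) - 17*√16) = 0*(24 - 2 - 17*√16) = 0*(24 - 2 - 17*4) = 0*(24 - 2 - 68) = 0*(-46) = 0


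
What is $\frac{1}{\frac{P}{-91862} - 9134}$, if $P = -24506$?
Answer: $- \frac{45931}{419521501} \approx -0.00010948$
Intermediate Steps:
$\frac{1}{\frac{P}{-91862} - 9134} = \frac{1}{- \frac{24506}{-91862} - 9134} = \frac{1}{\left(-24506\right) \left(- \frac{1}{91862}\right) - 9134} = \frac{1}{\frac{12253}{45931} - 9134} = \frac{1}{- \frac{419521501}{45931}} = - \frac{45931}{419521501}$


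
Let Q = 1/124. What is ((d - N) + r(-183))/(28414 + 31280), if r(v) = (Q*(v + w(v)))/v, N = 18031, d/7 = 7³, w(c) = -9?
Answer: -14778157/56440677 ≈ -0.26184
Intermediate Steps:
d = 2401 (d = 7*7³ = 7*343 = 2401)
Q = 1/124 ≈ 0.0080645
r(v) = (-9/124 + v/124)/v (r(v) = ((v - 9)/124)/v = ((-9 + v)/124)/v = (-9/124 + v/124)/v)
((d - N) + r(-183))/(28414 + 31280) = ((2401 - 1*18031) + (1/124)*(-9 - 183)/(-183))/(28414 + 31280) = ((2401 - 18031) + (1/124)*(-1/183)*(-192))/59694 = (-15630 + 16/1891)*(1/59694) = -29556314/1891*1/59694 = -14778157/56440677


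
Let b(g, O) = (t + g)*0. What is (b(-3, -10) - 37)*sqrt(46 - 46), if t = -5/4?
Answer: 0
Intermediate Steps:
t = -5/4 (t = -5*1/4 = -5/4 ≈ -1.2500)
b(g, O) = 0 (b(g, O) = (-5/4 + g)*0 = 0)
(b(-3, -10) - 37)*sqrt(46 - 46) = (0 - 37)*sqrt(46 - 46) = -37*sqrt(0) = -37*0 = 0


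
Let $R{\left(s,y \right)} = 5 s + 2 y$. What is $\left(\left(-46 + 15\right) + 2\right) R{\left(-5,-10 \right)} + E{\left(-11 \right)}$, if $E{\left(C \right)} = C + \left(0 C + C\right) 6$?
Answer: $1228$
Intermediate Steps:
$R{\left(s,y \right)} = 2 y + 5 s$
$E{\left(C \right)} = 7 C$ ($E{\left(C \right)} = C + \left(0 + C\right) 6 = C + C 6 = C + 6 C = 7 C$)
$\left(\left(-46 + 15\right) + 2\right) R{\left(-5,-10 \right)} + E{\left(-11 \right)} = \left(\left(-46 + 15\right) + 2\right) \left(2 \left(-10\right) + 5 \left(-5\right)\right) + 7 \left(-11\right) = \left(-31 + 2\right) \left(-20 - 25\right) - 77 = \left(-29\right) \left(-45\right) - 77 = 1305 - 77 = 1228$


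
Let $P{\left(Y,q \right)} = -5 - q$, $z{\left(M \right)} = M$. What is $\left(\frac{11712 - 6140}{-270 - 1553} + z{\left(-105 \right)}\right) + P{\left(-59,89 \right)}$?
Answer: $- \frac{368349}{1823} \approx -202.06$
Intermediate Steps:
$\left(\frac{11712 - 6140}{-270 - 1553} + z{\left(-105 \right)}\right) + P{\left(-59,89 \right)} = \left(\frac{11712 - 6140}{-270 - 1553} - 105\right) - 94 = \left(\frac{5572}{-1823} - 105\right) - 94 = \left(5572 \left(- \frac{1}{1823}\right) - 105\right) - 94 = \left(- \frac{5572}{1823} - 105\right) - 94 = - \frac{196987}{1823} - 94 = - \frac{368349}{1823}$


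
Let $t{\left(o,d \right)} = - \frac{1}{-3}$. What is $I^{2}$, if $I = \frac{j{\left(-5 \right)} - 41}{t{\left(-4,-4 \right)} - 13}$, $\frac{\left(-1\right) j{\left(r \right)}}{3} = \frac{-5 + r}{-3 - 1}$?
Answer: $\frac{84681}{5776} \approx 14.661$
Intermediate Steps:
$t{\left(o,d \right)} = \frac{1}{3}$ ($t{\left(o,d \right)} = \left(-1\right) \left(- \frac{1}{3}\right) = \frac{1}{3}$)
$j{\left(r \right)} = - \frac{15}{4} + \frac{3 r}{4}$ ($j{\left(r \right)} = - 3 \frac{-5 + r}{-3 - 1} = - 3 \frac{-5 + r}{-4} = - 3 \left(-5 + r\right) \left(- \frac{1}{4}\right) = - 3 \left(\frac{5}{4} - \frac{r}{4}\right) = - \frac{15}{4} + \frac{3 r}{4}$)
$I = \frac{291}{76}$ ($I = \frac{\left(- \frac{15}{4} + \frac{3}{4} \left(-5\right)\right) - 41}{\frac{1}{3} - 13} = \frac{\left(- \frac{15}{4} - \frac{15}{4}\right) - 41}{- \frac{38}{3}} = \left(- \frac{15}{2} - 41\right) \left(- \frac{3}{38}\right) = \left(- \frac{97}{2}\right) \left(- \frac{3}{38}\right) = \frac{291}{76} \approx 3.8289$)
$I^{2} = \left(\frac{291}{76}\right)^{2} = \frac{84681}{5776}$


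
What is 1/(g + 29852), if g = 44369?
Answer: 1/74221 ≈ 1.3473e-5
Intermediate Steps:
1/(g + 29852) = 1/(44369 + 29852) = 1/74221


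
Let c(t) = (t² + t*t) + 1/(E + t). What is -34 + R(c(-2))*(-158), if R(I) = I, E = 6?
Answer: -2675/2 ≈ -1337.5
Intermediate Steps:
c(t) = 1/(6 + t) + 2*t² (c(t) = (t² + t*t) + 1/(6 + t) = (t² + t²) + 1/(6 + t) = 2*t² + 1/(6 + t) = 1/(6 + t) + 2*t²)
-34 + R(c(-2))*(-158) = -34 + ((1 + 2*(-2)³ + 12*(-2)²)/(6 - 2))*(-158) = -34 + ((1 + 2*(-8) + 12*4)/4)*(-158) = -34 + ((1 - 16 + 48)/4)*(-158) = -34 + ((¼)*33)*(-158) = -34 + (33/4)*(-158) = -34 - 2607/2 = -2675/2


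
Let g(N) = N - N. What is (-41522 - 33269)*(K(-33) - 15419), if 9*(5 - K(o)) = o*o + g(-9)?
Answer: 1161878185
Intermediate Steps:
g(N) = 0
K(o) = 5 - o²/9 (K(o) = 5 - (o*o + 0)/9 = 5 - (o² + 0)/9 = 5 - o²/9)
(-41522 - 33269)*(K(-33) - 15419) = (-41522 - 33269)*((5 - ⅑*(-33)²) - 15419) = -74791*((5 - ⅑*1089) - 15419) = -74791*((5 - 121) - 15419) = -74791*(-116 - 15419) = -74791*(-15535) = 1161878185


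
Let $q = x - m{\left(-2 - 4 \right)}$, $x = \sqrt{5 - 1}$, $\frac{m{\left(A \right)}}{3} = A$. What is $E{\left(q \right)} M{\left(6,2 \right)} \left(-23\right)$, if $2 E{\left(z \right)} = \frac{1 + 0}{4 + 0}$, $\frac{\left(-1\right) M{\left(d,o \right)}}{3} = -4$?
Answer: $- \frac{69}{2} \approx -34.5$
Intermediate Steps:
$m{\left(A \right)} = 3 A$
$x = 2$ ($x = \sqrt{4} = 2$)
$M{\left(d,o \right)} = 12$ ($M{\left(d,o \right)} = \left(-3\right) \left(-4\right) = 12$)
$q = 20$ ($q = 2 - 3 \left(-2 - 4\right) = 2 - 3 \left(-6\right) = 2 - -18 = 2 + 18 = 20$)
$E{\left(z \right)} = \frac{1}{8}$ ($E{\left(z \right)} = \frac{\left(1 + 0\right) \frac{1}{4 + 0}}{2} = \frac{1 \cdot \frac{1}{4}}{2} = \frac{1}{2} \cdot \frac{1}{4} = \frac{1}{8}$)
$E{\left(q \right)} M{\left(6,2 \right)} \left(-23\right) = \frac{1}{8} \cdot 12 \left(-23\right) = \frac{3}{2} \left(-23\right) = - \frac{69}{2}$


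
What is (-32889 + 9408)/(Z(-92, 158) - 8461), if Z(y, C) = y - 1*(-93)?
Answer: 2609/940 ≈ 2.7755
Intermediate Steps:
Z(y, C) = 93 + y (Z(y, C) = y + 93 = 93 + y)
(-32889 + 9408)/(Z(-92, 158) - 8461) = (-32889 + 9408)/((93 - 92) - 8461) = -23481/(1 - 8461) = -23481/(-8460) = -23481*(-1/8460) = 2609/940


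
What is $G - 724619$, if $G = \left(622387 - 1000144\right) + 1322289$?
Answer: $219913$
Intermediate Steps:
$G = 944532$ ($G = -377757 + 1322289 = 944532$)
$G - 724619 = 944532 - 724619 = 219913$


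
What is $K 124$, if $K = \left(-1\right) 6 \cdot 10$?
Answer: $-7440$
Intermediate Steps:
$K = -60$ ($K = \left(-6\right) 10 = -60$)
$K 124 = \left(-60\right) 124 = -7440$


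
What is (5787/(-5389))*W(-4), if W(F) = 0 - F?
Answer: -23148/5389 ≈ -4.2954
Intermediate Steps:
W(F) = -F
(5787/(-5389))*W(-4) = (5787/(-5389))*(-1*(-4)) = (5787*(-1/5389))*4 = -5787/5389*4 = -23148/5389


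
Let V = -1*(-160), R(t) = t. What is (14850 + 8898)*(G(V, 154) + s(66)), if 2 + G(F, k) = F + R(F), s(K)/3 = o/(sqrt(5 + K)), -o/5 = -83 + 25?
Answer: 7551864 + 20660760*sqrt(71)/71 ≈ 1.0004e+7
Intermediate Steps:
o = 290 (o = -5*(-83 + 25) = -5*(-58) = 290)
V = 160
s(K) = 870/sqrt(5 + K) (s(K) = 3*(290/(sqrt(5 + K))) = 3*(290/sqrt(5 + K)) = 870/sqrt(5 + K))
G(F, k) = -2 + 2*F (G(F, k) = -2 + (F + F) = -2 + 2*F)
(14850 + 8898)*(G(V, 154) + s(66)) = (14850 + 8898)*((-2 + 2*160) + 870/sqrt(5 + 66)) = 23748*((-2 + 320) + 870/sqrt(71)) = 23748*(318 + 870*(sqrt(71)/71)) = 23748*(318 + 870*sqrt(71)/71) = 7551864 + 20660760*sqrt(71)/71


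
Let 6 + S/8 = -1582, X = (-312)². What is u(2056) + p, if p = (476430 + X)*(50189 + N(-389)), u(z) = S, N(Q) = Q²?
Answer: 115621186036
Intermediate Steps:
X = 97344
S = -12704 (S = -48 + 8*(-1582) = -48 - 12656 = -12704)
u(z) = -12704
p = 115621198740 (p = (476430 + 97344)*(50189 + (-389)²) = 573774*(50189 + 151321) = 573774*201510 = 115621198740)
u(2056) + p = -12704 + 115621198740 = 115621186036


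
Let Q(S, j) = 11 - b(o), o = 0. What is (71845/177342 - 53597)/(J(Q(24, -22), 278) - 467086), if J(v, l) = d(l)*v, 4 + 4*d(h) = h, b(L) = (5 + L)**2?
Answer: 9504927329/83004036390 ≈ 0.11451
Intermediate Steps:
d(h) = -1 + h/4
Q(S, j) = -14 (Q(S, j) = 11 - (5 + 0)**2 = 11 - 1*5**2 = 11 - 1*25 = 11 - 25 = -14)
J(v, l) = v*(-1 + l/4) (J(v, l) = (-1 + l/4)*v = v*(-1 + l/4))
(71845/177342 - 53597)/(J(Q(24, -22), 278) - 467086) = (71845/177342 - 53597)/((1/4)*(-14)*(-4 + 278) - 467086) = (71845*(1/177342) - 53597)/((1/4)*(-14)*274 - 467086) = (71845/177342 - 53597)/(-959 - 467086) = -9504927329/177342/(-468045) = -9504927329/177342*(-1/468045) = 9504927329/83004036390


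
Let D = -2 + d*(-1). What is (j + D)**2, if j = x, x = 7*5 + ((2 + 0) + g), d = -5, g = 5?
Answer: 2025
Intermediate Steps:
D = 3 (D = -2 - 5*(-1) = -2 + 5 = 3)
x = 42 (x = 7*5 + ((2 + 0) + 5) = 35 + (2 + 5) = 35 + 7 = 42)
j = 42
(j + D)**2 = (42 + 3)**2 = 45**2 = 2025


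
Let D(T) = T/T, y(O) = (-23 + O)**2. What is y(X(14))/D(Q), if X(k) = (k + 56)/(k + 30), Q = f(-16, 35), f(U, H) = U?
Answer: 221841/484 ≈ 458.35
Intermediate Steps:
Q = -16
X(k) = (56 + k)/(30 + k)
D(T) = 1
y(X(14))/D(Q) = (-23 + (56 + 14)/(30 + 14))**2/1 = (-23 + 70/44)**2*1 = (-23 + (1/44)*70)**2*1 = (-23 + 35/22)**2*1 = (-471/22)**2*1 = (221841/484)*1 = 221841/484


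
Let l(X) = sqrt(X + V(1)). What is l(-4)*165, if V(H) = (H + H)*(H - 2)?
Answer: 165*I*sqrt(6) ≈ 404.17*I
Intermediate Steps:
V(H) = 2*H*(-2 + H) (V(H) = (2*H)*(-2 + H) = 2*H*(-2 + H))
l(X) = sqrt(-2 + X) (l(X) = sqrt(X + 2*1*(-2 + 1)) = sqrt(X + 2*1*(-1)) = sqrt(X - 2) = sqrt(-2 + X))
l(-4)*165 = sqrt(-2 - 4)*165 = sqrt(-6)*165 = (I*sqrt(6))*165 = 165*I*sqrt(6)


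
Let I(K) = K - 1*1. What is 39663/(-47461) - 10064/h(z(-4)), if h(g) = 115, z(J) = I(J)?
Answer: -482208749/5458015 ≈ -88.349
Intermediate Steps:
I(K) = -1 + K (I(K) = K - 1 = -1 + K)
z(J) = -1 + J
39663/(-47461) - 10064/h(z(-4)) = 39663/(-47461) - 10064/115 = 39663*(-1/47461) - 10064*1/115 = -39663/47461 - 10064/115 = -482208749/5458015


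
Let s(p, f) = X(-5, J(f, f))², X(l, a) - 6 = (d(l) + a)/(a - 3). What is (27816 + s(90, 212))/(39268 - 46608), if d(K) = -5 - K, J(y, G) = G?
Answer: -304294963/80154635 ≈ -3.7963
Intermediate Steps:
X(l, a) = 6 + (-5 + a - l)/(-3 + a) (X(l, a) = 6 + ((-5 - l) + a)/(a - 3) = 6 + (-5 + a - l)/(-3 + a))
s(p, f) = (-18 + 7*f)²/(-3 + f)² (s(p, f) = ((-23 - 1*(-5) + 7*f)/(-3 + f))² = ((-23 + 5 + 7*f)/(-3 + f))² = ((-18 + 7*f)/(-3 + f))² = (-18 + 7*f)²/(-3 + f)²)
(27816 + s(90, 212))/(39268 - 46608) = (27816 + (-18 + 7*212)²/(-3 + 212)²)/(39268 - 46608) = (27816 + (-18 + 1484)²/209²)/(-7340) = (27816 + 1466²*(1/43681))*(-1/7340) = (27816 + 2149156*(1/43681))*(-1/7340) = (27816 + 2149156/43681)*(-1/7340) = (1217179852/43681)*(-1/7340) = -304294963/80154635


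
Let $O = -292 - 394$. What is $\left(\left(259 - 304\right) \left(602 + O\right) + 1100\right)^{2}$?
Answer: $23814400$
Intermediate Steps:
$O = -686$
$\left(\left(259 - 304\right) \left(602 + O\right) + 1100\right)^{2} = \left(\left(259 - 304\right) \left(602 - 686\right) + 1100\right)^{2} = \left(\left(-45\right) \left(-84\right) + 1100\right)^{2} = \left(3780 + 1100\right)^{2} = 4880^{2} = 23814400$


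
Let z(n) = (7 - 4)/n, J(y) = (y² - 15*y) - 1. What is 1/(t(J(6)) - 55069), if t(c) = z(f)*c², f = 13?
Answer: -13/706822 ≈ -1.8392e-5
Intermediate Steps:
J(y) = -1 + y² - 15*y
z(n) = 3/n
t(c) = 3*c²/13 (t(c) = (3/13)*c² = (3*(1/13))*c² = 3*c²/13)
1/(t(J(6)) - 55069) = 1/(3*(-1 + 6² - 15*6)²/13 - 55069) = 1/(3*(-1 + 36 - 90)²/13 - 55069) = 1/((3/13)*(-55)² - 55069) = 1/((3/13)*3025 - 55069) = 1/(9075/13 - 55069) = 1/(-706822/13) = -13/706822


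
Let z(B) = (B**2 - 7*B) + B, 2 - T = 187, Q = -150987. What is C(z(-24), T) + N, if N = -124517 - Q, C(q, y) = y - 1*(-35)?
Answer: 26320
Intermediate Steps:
T = -185 (T = 2 - 1*187 = 2 - 187 = -185)
z(B) = B**2 - 6*B
C(q, y) = 35 + y (C(q, y) = y + 35 = 35 + y)
N = 26470 (N = -124517 - 1*(-150987) = -124517 + 150987 = 26470)
C(z(-24), T) + N = (35 - 185) + 26470 = -150 + 26470 = 26320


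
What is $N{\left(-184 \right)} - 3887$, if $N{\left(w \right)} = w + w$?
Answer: $-4255$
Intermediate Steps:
$N{\left(w \right)} = 2 w$
$N{\left(-184 \right)} - 3887 = 2 \left(-184\right) - 3887 = -368 - 3887 = -4255$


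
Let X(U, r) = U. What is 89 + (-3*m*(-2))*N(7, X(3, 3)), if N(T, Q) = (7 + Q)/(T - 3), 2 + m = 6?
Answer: 149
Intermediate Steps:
m = 4 (m = -2 + 6 = 4)
N(T, Q) = (7 + Q)/(-3 + T)
89 + (-3*m*(-2))*N(7, X(3, 3)) = 89 + (-3*4*(-2))*((7 + 3)/(-3 + 7)) = 89 + (-12*(-2))*(10/4) = 89 + 24*((¼)*10) = 89 + 24*(5/2) = 89 + 60 = 149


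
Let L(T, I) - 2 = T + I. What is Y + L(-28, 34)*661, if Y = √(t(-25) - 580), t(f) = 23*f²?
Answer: 5288 + √13795 ≈ 5405.5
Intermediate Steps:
L(T, I) = 2 + I + T (L(T, I) = 2 + (T + I) = 2 + (I + T) = 2 + I + T)
Y = √13795 (Y = √(23*(-25)² - 580) = √(23*625 - 580) = √(14375 - 580) = √13795 ≈ 117.45)
Y + L(-28, 34)*661 = √13795 + (2 + 34 - 28)*661 = √13795 + 8*661 = √13795 + 5288 = 5288 + √13795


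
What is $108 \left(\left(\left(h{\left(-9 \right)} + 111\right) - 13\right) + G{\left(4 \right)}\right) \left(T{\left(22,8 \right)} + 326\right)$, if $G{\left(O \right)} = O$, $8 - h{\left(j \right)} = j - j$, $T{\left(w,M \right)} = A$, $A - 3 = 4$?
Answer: $3956040$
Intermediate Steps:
$A = 7$ ($A = 3 + 4 = 7$)
$T{\left(w,M \right)} = 7$
$h{\left(j \right)} = 8$ ($h{\left(j \right)} = 8 - \left(j - j\right) = 8 - 0 = 8 + 0 = 8$)
$108 \left(\left(\left(h{\left(-9 \right)} + 111\right) - 13\right) + G{\left(4 \right)}\right) \left(T{\left(22,8 \right)} + 326\right) = 108 \left(\left(\left(8 + 111\right) - 13\right) + 4\right) \left(7 + 326\right) = 108 \left(\left(119 - 13\right) + 4\right) 333 = 108 \left(106 + 4\right) 333 = 108 \cdot 110 \cdot 333 = 108 \cdot 36630 = 3956040$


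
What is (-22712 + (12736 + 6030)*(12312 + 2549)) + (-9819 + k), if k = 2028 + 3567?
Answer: 278854590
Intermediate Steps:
k = 5595
(-22712 + (12736 + 6030)*(12312 + 2549)) + (-9819 + k) = (-22712 + (12736 + 6030)*(12312 + 2549)) + (-9819 + 5595) = (-22712 + 18766*14861) - 4224 = (-22712 + 278881526) - 4224 = 278858814 - 4224 = 278854590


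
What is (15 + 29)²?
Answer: 1936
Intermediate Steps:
(15 + 29)² = 44² = 1936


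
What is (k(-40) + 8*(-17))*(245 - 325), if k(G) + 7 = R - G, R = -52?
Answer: 12400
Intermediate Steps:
k(G) = -59 - G (k(G) = -7 + (-52 - G) = -59 - G)
(k(-40) + 8*(-17))*(245 - 325) = ((-59 - 1*(-40)) + 8*(-17))*(245 - 325) = ((-59 + 40) - 136)*(-80) = (-19 - 136)*(-80) = -155*(-80) = 12400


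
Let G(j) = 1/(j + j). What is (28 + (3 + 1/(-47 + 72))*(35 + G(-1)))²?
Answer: 11035684/625 ≈ 17657.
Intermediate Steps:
G(j) = 1/(2*j)
(28 + (3 + 1/(-47 + 72))*(35 + G(-1)))² = (28 + (3 + 1/(-47 + 72))*(35 + (½)/(-1)))² = (28 + (3 + 1/25)*(35 + (½)*(-1)))² = (28 + (3 + 1/25)*(35 - ½))² = (28 + (76/25)*(69/2))² = (28 + 2622/25)² = (3322/25)² = 11035684/625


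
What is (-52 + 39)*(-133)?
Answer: 1729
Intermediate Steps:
(-52 + 39)*(-133) = -13*(-133) = 1729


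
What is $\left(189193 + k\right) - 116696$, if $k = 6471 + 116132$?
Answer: $195100$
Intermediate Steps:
$k = 122603$
$\left(189193 + k\right) - 116696 = \left(189193 + 122603\right) - 116696 = 311796 - 116696 = 195100$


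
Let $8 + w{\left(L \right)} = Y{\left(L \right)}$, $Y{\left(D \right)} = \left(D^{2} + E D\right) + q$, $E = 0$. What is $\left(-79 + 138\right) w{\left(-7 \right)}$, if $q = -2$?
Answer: $2301$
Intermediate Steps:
$Y{\left(D \right)} = -2 + D^{2}$ ($Y{\left(D \right)} = \left(D^{2} + 0 D\right) - 2 = \left(D^{2} + 0\right) - 2 = D^{2} - 2 = -2 + D^{2}$)
$w{\left(L \right)} = -10 + L^{2}$ ($w{\left(L \right)} = -8 + \left(-2 + L^{2}\right) = -10 + L^{2}$)
$\left(-79 + 138\right) w{\left(-7 \right)} = \left(-79 + 138\right) \left(-10 + \left(-7\right)^{2}\right) = 59 \left(-10 + 49\right) = 59 \cdot 39 = 2301$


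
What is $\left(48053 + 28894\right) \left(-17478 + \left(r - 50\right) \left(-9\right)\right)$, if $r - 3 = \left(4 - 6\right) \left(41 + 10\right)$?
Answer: $-1241693739$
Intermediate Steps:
$r = -99$ ($r = 3 + \left(4 - 6\right) \left(41 + 10\right) = 3 - 102 = -99$)
$\left(48053 + 28894\right) \left(-17478 + \left(r - 50\right) \left(-9\right)\right) = \left(48053 + 28894\right) \left(-17478 + \left(-99 - 50\right) \left(-9\right)\right) = 76947 \left(-17478 - -1341\right) = 76947 \left(-17478 + 1341\right) = 76947 \left(-16137\right) = -1241693739$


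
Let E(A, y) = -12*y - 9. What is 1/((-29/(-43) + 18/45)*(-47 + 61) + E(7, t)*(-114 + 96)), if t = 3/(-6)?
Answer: 215/14844 ≈ 0.014484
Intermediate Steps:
t = -½ (t = 3*(-⅙) = -½ ≈ -0.50000)
E(A, y) = -9 - 12*y
1/((-29/(-43) + 18/45)*(-47 + 61) + E(7, t)*(-114 + 96)) = 1/((-29/(-43) + 18/45)*(-47 + 61) + (-9 - 12*(-½))*(-114 + 96)) = 1/((-29*(-1/43) + 18*(1/45))*14 + (-9 + 6)*(-18)) = 1/((29/43 + ⅖)*14 - 3*(-18)) = 1/((231/215)*14 + 54) = 1/(3234/215 + 54) = 1/(14844/215) = 215/14844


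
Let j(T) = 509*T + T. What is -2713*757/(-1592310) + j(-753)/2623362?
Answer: 796035214657/696200924370 ≈ 1.1434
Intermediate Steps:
j(T) = 510*T
-2713*757/(-1592310) + j(-753)/2623362 = -2713*757/(-1592310) + (510*(-753))/2623362 = -2053741*(-1/1592310) - 384030*1/2623362 = 2053741/1592310 - 64005/437227 = 796035214657/696200924370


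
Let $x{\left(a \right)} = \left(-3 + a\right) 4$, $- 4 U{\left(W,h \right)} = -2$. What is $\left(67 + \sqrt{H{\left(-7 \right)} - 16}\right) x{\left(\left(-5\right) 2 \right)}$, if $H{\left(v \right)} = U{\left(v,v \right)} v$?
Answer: $-3484 - 26 i \sqrt{78} \approx -3484.0 - 229.63 i$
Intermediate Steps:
$U{\left(W,h \right)} = \frac{1}{2}$ ($U{\left(W,h \right)} = \left(- \frac{1}{4}\right) \left(-2\right) = \frac{1}{2}$)
$H{\left(v \right)} = \frac{v}{2}$
$x{\left(a \right)} = -12 + 4 a$
$\left(67 + \sqrt{H{\left(-7 \right)} - 16}\right) x{\left(\left(-5\right) 2 \right)} = \left(67 + \sqrt{\frac{1}{2} \left(-7\right) - 16}\right) \left(-12 + 4 \left(\left(-5\right) 2\right)\right) = \left(67 + \sqrt{- \frac{7}{2} - 16}\right) \left(-12 + 4 \left(-10\right)\right) = \left(67 + \sqrt{- \frac{39}{2}}\right) \left(-12 - 40\right) = \left(67 + \frac{i \sqrt{78}}{2}\right) \left(-52\right) = -3484 - 26 i \sqrt{78}$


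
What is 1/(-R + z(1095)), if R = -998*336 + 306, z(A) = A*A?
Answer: 1/1534047 ≈ 6.5187e-7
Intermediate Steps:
z(A) = A²
R = -335022 (R = -335328 + 306 = -335022)
1/(-R + z(1095)) = 1/(-1*(-335022) + 1095²) = 1/(335022 + 1199025) = 1/1534047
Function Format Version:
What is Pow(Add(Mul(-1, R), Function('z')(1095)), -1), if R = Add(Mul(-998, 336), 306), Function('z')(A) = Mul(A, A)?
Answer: Rational(1, 1534047) ≈ 6.5187e-7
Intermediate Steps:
Function('z')(A) = Pow(A, 2)
R = -335022 (R = Add(-335328, 306) = -335022)
Pow(Add(Mul(-1, R), Function('z')(1095)), -1) = Pow(Add(Mul(-1, -335022), Pow(1095, 2)), -1) = Pow(Add(335022, 1199025), -1) = Pow(1534047, -1) = Rational(1, 1534047)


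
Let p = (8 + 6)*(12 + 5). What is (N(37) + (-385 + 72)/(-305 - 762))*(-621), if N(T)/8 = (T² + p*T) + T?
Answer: -54132535845/1067 ≈ -5.0733e+7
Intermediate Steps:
p = 238 (p = 14*17 = 238)
N(T) = 8*T² + 1912*T (N(T) = 8*((T² + 238*T) + T) = 8*(T² + 239*T) = 8*T² + 1912*T)
(N(37) + (-385 + 72)/(-305 - 762))*(-621) = (8*37*(239 + 37) + (-385 + 72)/(-305 - 762))*(-621) = (8*37*276 - 313/(-1067))*(-621) = (81696 - 313*(-1/1067))*(-621) = (81696 + 313/1067)*(-621) = (87169945/1067)*(-621) = -54132535845/1067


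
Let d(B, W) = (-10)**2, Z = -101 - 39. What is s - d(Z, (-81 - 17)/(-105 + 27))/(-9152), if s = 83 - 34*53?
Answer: -3933047/2288 ≈ -1719.0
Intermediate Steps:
Z = -140
d(B, W) = 100
s = -1719 (s = 83 - 1802 = -1719)
s - d(Z, (-81 - 17)/(-105 + 27))/(-9152) = -1719 - 100/(-9152) = -1719 - 100*(-1)/9152 = -1719 - 1*(-25/2288) = -1719 + 25/2288 = -3933047/2288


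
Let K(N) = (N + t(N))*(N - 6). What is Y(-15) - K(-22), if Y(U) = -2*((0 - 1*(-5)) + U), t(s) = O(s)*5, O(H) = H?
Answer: -3676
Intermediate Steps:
t(s) = 5*s (t(s) = s*5 = 5*s)
K(N) = 6*N*(-6 + N) (K(N) = (N + 5*N)*(N - 6) = (6*N)*(-6 + N) = 6*N*(-6 + N))
Y(U) = -10 - 2*U (Y(U) = -2*((0 + 5) + U) = -2*(5 + U) = -10 - 2*U)
Y(-15) - K(-22) = (-10 - 2*(-15)) - 6*(-22)*(-6 - 22) = (-10 + 30) - 6*(-22)*(-28) = 20 - 1*3696 = 20 - 3696 = -3676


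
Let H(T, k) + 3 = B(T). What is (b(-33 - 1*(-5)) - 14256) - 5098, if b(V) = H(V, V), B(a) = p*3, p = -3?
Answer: -19366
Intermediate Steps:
B(a) = -9 (B(a) = -3*3 = -9)
H(T, k) = -12 (H(T, k) = -3 - 9 = -12)
b(V) = -12
(b(-33 - 1*(-5)) - 14256) - 5098 = (-12 - 14256) - 5098 = -14268 - 5098 = -19366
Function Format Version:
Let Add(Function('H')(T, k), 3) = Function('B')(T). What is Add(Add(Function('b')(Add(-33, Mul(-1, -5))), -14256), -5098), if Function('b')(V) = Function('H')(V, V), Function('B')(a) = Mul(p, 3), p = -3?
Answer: -19366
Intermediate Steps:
Function('B')(a) = -9 (Function('B')(a) = Mul(-3, 3) = -9)
Function('H')(T, k) = -12 (Function('H')(T, k) = Add(-3, -9) = -12)
Function('b')(V) = -12
Add(Add(Function('b')(Add(-33, Mul(-1, -5))), -14256), -5098) = Add(Add(-12, -14256), -5098) = Add(-14268, -5098) = -19366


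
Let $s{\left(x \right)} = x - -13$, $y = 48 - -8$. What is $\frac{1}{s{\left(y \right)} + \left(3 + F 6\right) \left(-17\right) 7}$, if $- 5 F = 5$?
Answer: $\frac{1}{426} \approx 0.0023474$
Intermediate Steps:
$F = -1$ ($F = \left(- \frac{1}{5}\right) 5 = -1$)
$y = 56$ ($y = 48 + 8 = 56$)
$s{\left(x \right)} = 13 + x$ ($s{\left(x \right)} = x + 13 = 13 + x$)
$\frac{1}{s{\left(y \right)} + \left(3 + F 6\right) \left(-17\right) 7} = \frac{1}{\left(13 + 56\right) + \left(3 - 6\right) \left(-17\right) 7} = \frac{1}{69 + \left(3 - 6\right) \left(-17\right) 7} = \frac{1}{69 + \left(-3\right) \left(-17\right) 7} = \frac{1}{69 + 51 \cdot 7} = \frac{1}{69 + 357} = \frac{1}{426}$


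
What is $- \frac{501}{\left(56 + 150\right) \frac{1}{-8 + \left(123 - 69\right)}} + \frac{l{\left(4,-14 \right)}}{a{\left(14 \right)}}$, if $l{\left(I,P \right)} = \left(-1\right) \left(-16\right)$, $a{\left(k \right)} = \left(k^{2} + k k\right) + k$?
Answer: $- \frac{2338345}{20909} \approx -111.83$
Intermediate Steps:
$a{\left(k \right)} = k + 2 k^{2}$ ($a{\left(k \right)} = \left(k^{2} + k^{2}\right) + k = 2 k^{2} + k = k + 2 k^{2}$)
$l{\left(I,P \right)} = 16$
$- \frac{501}{\left(56 + 150\right) \frac{1}{-8 + \left(123 - 69\right)}} + \frac{l{\left(4,-14 \right)}}{a{\left(14 \right)}} = - \frac{501}{\left(56 + 150\right) \frac{1}{-8 + \left(123 - 69\right)}} + \frac{16}{14 \left(1 + 2 \cdot 14\right)} = - \frac{501}{206 \frac{1}{-8 + \left(123 - 69\right)}} + \frac{16}{14 \left(1 + 28\right)} = - \frac{501}{206 \frac{1}{-8 + 54}} + \frac{16}{14 \cdot 29} = - \frac{501}{206 \cdot \frac{1}{46}} + \frac{16}{406} = - \frac{501}{206 \cdot \frac{1}{46}} + 16 \cdot \frac{1}{406} = - \frac{501}{\frac{103}{23}} + \frac{8}{203} = \left(-501\right) \frac{23}{103} + \frac{8}{203} = - \frac{11523}{103} + \frac{8}{203} = - \frac{2338345}{20909}$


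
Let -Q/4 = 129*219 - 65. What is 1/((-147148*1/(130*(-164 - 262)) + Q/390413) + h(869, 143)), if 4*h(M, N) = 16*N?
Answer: 5405267985/3104614469771 ≈ 0.0017410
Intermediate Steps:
h(M, N) = 4*N (h(M, N) = (16*N)/4 = 4*N)
Q = -112744 (Q = -4*(129*219 - 65) = -4*(28251 - 65) = -4*28186 = -112744)
1/((-147148*1/(130*(-164 - 262)) + Q/390413) + h(869, 143)) = 1/((-147148*1/(130*(-164 - 262)) - 112744/390413) + 4*143) = 1/((-147148/((-426*130)) - 112744*1/390413) + 572) = 1/((-147148/(-55380) - 112744/390413) + 572) = 1/((-147148*(-1/55380) - 112744/390413) + 572) = 1/((36787/13845 - 112744/390413) + 572) = 1/(12801182351/5405267985 + 572) = 1/(3104614469771/5405267985) = 5405267985/3104614469771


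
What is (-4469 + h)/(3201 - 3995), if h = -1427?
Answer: 2948/397 ≈ 7.4257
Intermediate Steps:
(-4469 + h)/(3201 - 3995) = (-4469 - 1427)/(3201 - 3995) = -5896/(-794) = -5896*(-1/794) = 2948/397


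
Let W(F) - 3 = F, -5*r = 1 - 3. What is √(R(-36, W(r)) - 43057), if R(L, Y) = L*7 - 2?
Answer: I*√43311 ≈ 208.11*I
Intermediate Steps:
r = ⅖ (r = -(1 - 3)/5 = -⅕*(-2) = ⅖ ≈ 0.40000)
W(F) = 3 + F
R(L, Y) = -2 + 7*L (R(L, Y) = 7*L - 2 = -2 + 7*L)
√(R(-36, W(r)) - 43057) = √((-2 + 7*(-36)) - 43057) = √((-2 - 252) - 43057) = √(-254 - 43057) = √(-43311) = I*√43311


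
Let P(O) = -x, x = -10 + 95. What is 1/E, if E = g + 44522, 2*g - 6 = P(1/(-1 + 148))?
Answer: 2/88965 ≈ 2.2481e-5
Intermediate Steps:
x = 85
P(O) = -85 (P(O) = -1*85 = -85)
g = -79/2 (g = 3 + (½)*(-85) = 3 - 85/2 = -79/2 ≈ -39.500)
E = 88965/2 (E = -79/2 + 44522 = 88965/2 ≈ 44483.)
1/E = 1/(88965/2) = 2/88965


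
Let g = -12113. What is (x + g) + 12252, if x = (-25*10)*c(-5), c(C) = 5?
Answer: -1111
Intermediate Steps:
x = -1250 (x = -25*10*5 = -250*5 = -1250)
(x + g) + 12252 = (-1250 - 12113) + 12252 = -13363 + 12252 = -1111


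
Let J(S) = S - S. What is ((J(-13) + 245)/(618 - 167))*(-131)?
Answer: -32095/451 ≈ -71.164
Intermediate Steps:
J(S) = 0
((J(-13) + 245)/(618 - 167))*(-131) = ((0 + 245)/(618 - 167))*(-131) = (245/451)*(-131) = -32095/451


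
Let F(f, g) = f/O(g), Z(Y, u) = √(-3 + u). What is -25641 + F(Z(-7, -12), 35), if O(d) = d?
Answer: -25641 + I*√15/35 ≈ -25641.0 + 0.11066*I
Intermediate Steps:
F(f, g) = f/g
-25641 + F(Z(-7, -12), 35) = -25641 + √(-3 - 12)/35 = -25641 + √(-15)*(1/35) = -25641 + (I*√15)*(1/35) = -25641 + I*√15/35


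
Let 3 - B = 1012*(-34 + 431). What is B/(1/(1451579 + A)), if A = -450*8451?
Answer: 944689164331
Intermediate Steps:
A = -3802950
B = -401761 (B = 3 - 1012*(-34 + 431) = 3 - 1012*397 = 3 - 1*401764 = 3 - 401764 = -401761)
B/(1/(1451579 + A)) = -401761/(1/(1451579 - 3802950)) = -401761/(1/(-2351371)) = -401761/(-1/2351371) = -401761*(-2351371) = 944689164331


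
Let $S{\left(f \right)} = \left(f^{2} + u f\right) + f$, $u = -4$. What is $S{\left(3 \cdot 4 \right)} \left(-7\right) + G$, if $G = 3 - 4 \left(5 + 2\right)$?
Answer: $-781$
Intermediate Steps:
$G = -25$ ($G = 3 - 28 = -25$)
$S{\left(f \right)} = f^{2} - 3 f$ ($S{\left(f \right)} = \left(f^{2} - 4 f\right) + f = f^{2} - 3 f$)
$S{\left(3 \cdot 4 \right)} \left(-7\right) + G = 3 \cdot 4 \left(-3 + 3 \cdot 4\right) \left(-7\right) - 25 = 12 \left(-3 + 12\right) \left(-7\right) - 25 = 12 \cdot 9 \left(-7\right) - 25 = 108 \left(-7\right) - 25 = -756 - 25 = -781$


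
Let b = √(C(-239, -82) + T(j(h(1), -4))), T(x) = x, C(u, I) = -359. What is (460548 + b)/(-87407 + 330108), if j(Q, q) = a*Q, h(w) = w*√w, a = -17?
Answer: 460548/242701 + 2*I*√94/242701 ≈ 1.8976 + 7.9895e-5*I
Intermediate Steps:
h(w) = w^(3/2)
j(Q, q) = -17*Q
b = 2*I*√94 (b = √(-359 - 17*1^(3/2)) = √(-359 - 17*1) = √(-359 - 17) = √(-376) = 2*I*√94 ≈ 19.391*I)
(460548 + b)/(-87407 + 330108) = (460548 + 2*I*√94)/(-87407 + 330108) = (460548 + 2*I*√94)/242701 = (460548 + 2*I*√94)*(1/242701) = 460548/242701 + 2*I*√94/242701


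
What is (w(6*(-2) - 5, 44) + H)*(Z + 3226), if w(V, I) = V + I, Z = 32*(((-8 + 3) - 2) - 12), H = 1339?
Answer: 3576188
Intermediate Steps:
Z = -608 (Z = 32*((-5 - 2) - 12) = 32*(-7 - 12) = 32*(-19) = -608)
w(V, I) = I + V
(w(6*(-2) - 5, 44) + H)*(Z + 3226) = ((44 + (6*(-2) - 5)) + 1339)*(-608 + 3226) = ((44 + (-12 - 5)) + 1339)*2618 = ((44 - 17) + 1339)*2618 = (27 + 1339)*2618 = 1366*2618 = 3576188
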